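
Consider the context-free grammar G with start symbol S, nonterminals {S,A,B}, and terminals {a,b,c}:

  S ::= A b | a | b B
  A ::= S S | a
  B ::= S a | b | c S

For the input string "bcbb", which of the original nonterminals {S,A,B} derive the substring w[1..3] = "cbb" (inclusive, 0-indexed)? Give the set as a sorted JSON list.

CNF form of G:
  S -> A T2 | T2 B | a
  A -> S S | a
  B -> S T0 | T1 S | b
  T0 -> a
  T1 -> c
  T2 -> b

CYK fill, restricted to cells inside w[1..3]:
  cell(1,1) c: {T1}  orig:{}
  cell(2,2) b: {B,T2}  orig:{B}
  cell(3,3) b: {B,T2}  orig:{B}
  cell(1,2) cb: ∅
  cell(2,3) bb: {S}
  cell(1,3) cbb: {B}

Original NTs in T[1,3] deriving "cbb": ["B"]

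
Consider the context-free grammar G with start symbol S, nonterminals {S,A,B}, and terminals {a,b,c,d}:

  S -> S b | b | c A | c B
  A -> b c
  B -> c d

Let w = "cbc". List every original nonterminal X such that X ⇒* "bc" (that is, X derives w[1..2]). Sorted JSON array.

CNF form of G:
  S -> S T0 | T1 A | T1 B | b
  A -> T0 T1
  B -> T1 T2
  T0 -> b
  T1 -> c
  T2 -> d

CYK table (by increasing span), restricted to cells inside w[1..2]:
  [1..1]={S,T0}  "b"  orig:{S}
  [2..2]={T1}  "c"  orig:{}
  [1..2]={A}  "bc"

Original NTs in T[1,2] deriving "bc": ["A"]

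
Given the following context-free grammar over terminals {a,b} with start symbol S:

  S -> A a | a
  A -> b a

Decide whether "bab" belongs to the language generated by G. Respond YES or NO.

Convert to CNF:
  S -> A T1 | a
  A -> T0 T1
  T0 -> b
  T1 -> a

CYK fill:
  [0..0]={T0}  "b"  orig:{}
  [1..1]={S,T1}  "a"  orig:{S}
  [2..2]={T0}  "b"  orig:{}
  [0..1]={A}  "ba"
  [1..2]=∅  "ab"
  [0..2]=∅  "bab"

S ∉ T[0,2] ⇒ NO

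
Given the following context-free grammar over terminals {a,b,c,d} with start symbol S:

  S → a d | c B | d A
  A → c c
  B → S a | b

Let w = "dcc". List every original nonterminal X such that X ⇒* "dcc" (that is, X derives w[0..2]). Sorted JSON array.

Convert to CNF:
  S -> T0 B | T1 T2 | T2 A
  A -> T0 T0
  B -> S T1 | b
  T0 -> c
  T1 -> a
  T2 -> d

CYK fill, restricted to cells inside w[0..2]:
  T[0,0] 'd' = {T2}  orig:{}
  T[1,1] 'c' = {T0}  orig:{}
  T[2,2] 'c' = {T0}  orig:{}
  T[0,1] 'dc' = ∅
  T[1,2] 'cc' = {A}
  T[0,2] 'dcc' = {S}

Original NTs in T[0,2] deriving "dcc": ["S"]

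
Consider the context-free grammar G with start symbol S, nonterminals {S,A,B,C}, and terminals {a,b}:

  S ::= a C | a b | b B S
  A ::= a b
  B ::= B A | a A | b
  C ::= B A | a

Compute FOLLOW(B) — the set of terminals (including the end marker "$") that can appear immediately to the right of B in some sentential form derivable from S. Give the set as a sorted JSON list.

FIRST iteration:
[1]
  A via A→a b: +{a}
  B via B→a A: +{a}
  B via B→b: +{b}
  C via C→B A: +{a,b}
  S via S→a C: +{a}
  S via S→b B S: +{b}
  FIRST[S]={a,b}  FIRST[A]={a}  FIRST[B]={a,b}  FIRST[C]={a,b}
[2] (stable)
  FIRST[S]={a,b}  FIRST[A]={a}  FIRST[B]={a,b}  FIRST[C]={a,b}

Compute FOLLOW by fixpoint:
initialize: $ ∈ FOLLOW(S)
[1]
  B→B A: FOLLOW(B) ⊇ FIRST(A) = {a}; new: +{a}
  B→B A: FOLLOW(A) ⊇ FOLLOW(B) ⊇ {a}; new: +{a}
  S→a C: FOLLOW(C) ⊇ FOLLOW(S) ⊇ {$}; new: +{$}
  S→b B S: FOLLOW(B) ⊇ FIRST(S) = {a,b}; new: +{b}
  FOLLOW[S]={$}  FOLLOW[A]={a}  FOLLOW[B]={a,b}  FOLLOW[C]={$}
[2]
  B→B A: FOLLOW(A) ⊇ FOLLOW(B) ⊇ {a,b}; new: +{b}
  C→B A: FOLLOW(A) ⊇ FOLLOW(C) ⊇ {$}; new: +{$}
  FOLLOW[S]={$}  FOLLOW[A]={$,a,b}  FOLLOW[B]={a,b}  FOLLOW[C]={$}
[3] — fixpoint
  FOLLOW[S]={$}  FOLLOW[A]={$,a,b}  FOLLOW[B]={a,b}  FOLLOW[C]={$}

FOLLOW(B) = ["a", "b"]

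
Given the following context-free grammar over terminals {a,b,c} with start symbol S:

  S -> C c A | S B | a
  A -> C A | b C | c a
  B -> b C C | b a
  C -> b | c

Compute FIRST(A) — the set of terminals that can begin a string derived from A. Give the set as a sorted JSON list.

Compute FIRST by fixpoint:
round 1:
  A via A→b C: +{b}
  A via A→c a: +{c}
  B via B→b C C: +{b}
  C via C→b: +{b}
  C via C→c: +{c}
  S via S→C c A: +{b,c}
  S via S→a: +{a}
  S: {a,b,c}  A: {b,c}  B: {b}  C: {b,c}
round 2: (stable)
  S: {a,b,c}  A: {b,c}  B: {b}  C: {b,c}

FIRST(A) = ["b", "c"]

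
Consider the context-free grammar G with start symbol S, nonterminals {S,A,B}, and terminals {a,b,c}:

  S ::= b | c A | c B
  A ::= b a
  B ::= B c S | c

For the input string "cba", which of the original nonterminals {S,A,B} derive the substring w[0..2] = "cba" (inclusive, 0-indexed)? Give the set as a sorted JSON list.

CNF form of G:
  S -> T2 A | T2 B | b
  A -> T0 T1
  B -> B X3 | c
  T0 -> b
  T1 -> a
  T2 -> c
  X3 -> T2 S

Fill CYK table bottom-up, restricted to cells inside w[0..2]:
  [0..0]={B,T2}  "c"  orig:{B}
  [1..1]={S,T0}  "b"  orig:{S}
  [2..2]={T1}  "a"  orig:{}
  [0..1]={X3}  "cb"  orig:{}
  [1..2]={A}  "ba"
  [0..2]={S}  "cba"

Original NTs in T[0,2] deriving "cba": ["S"]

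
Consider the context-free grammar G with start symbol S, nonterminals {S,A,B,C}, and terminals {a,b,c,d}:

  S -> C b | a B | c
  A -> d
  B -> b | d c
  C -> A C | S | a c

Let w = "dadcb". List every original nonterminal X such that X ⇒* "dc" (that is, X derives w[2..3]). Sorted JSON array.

Convert to CNF:
  S -> C T2 | T3 B | c
  A -> d
  B -> T0 T1 | b
  C -> A C | C T2 | T3 B | T3 T1 | c
  T0 -> d
  T1 -> c
  T2 -> b
  T3 -> a

CYK fill (cells [i..j] with 2 ≤ i ≤ j ≤ 3 only):
  T[2,2] 'd' = {A,T0}  orig:{A}
  T[3,3] 'c' = {C,S,T1}  orig:{C,S}
  T[2,3] 'dc' = {B,C}

Original NTs in T[2,3] deriving "dc": ["B", "C"]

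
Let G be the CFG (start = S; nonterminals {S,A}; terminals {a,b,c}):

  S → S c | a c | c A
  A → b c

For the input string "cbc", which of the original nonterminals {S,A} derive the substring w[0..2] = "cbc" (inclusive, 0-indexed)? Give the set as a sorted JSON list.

Convert to CNF:
  S -> S T1 | T1 A | T2 T1
  A -> T0 T1
  T0 -> b
  T1 -> c
  T2 -> a

CYK table (by increasing span) — only the sub-triangle for w[0..2]:
  T[0,0] 'c' = {T1}  orig:{}
  T[1,1] 'b' = {T0}  orig:{}
  T[2,2] 'c' = {T1}  orig:{}
  T[0,1] 'cb' = ∅
  T[1,2] 'bc' = {A}
  T[0,2] 'cbc' = {S}

Original NTs in T[0,2] deriving "cbc": ["S"]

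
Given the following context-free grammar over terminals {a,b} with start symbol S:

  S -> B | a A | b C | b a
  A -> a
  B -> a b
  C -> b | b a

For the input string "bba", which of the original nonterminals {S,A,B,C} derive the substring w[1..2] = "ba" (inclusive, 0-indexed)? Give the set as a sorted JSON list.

CNF form of G:
  S -> T0 A | T0 T1 | T1 C | T1 T0
  A -> a
  B -> T0 T1
  C -> T1 T0 | b
  T0 -> a
  T1 -> b

Fill CYK table bottom-up, restricted to cells inside w[1..2]:
  cell(1,1) b: {C,T1}  orig:{C}
  cell(2,2) a: {A,T0}  orig:{A}
  cell(1,2) ba: {C,S}

Original NTs in T[1,2] deriving "ba": ["C", "S"]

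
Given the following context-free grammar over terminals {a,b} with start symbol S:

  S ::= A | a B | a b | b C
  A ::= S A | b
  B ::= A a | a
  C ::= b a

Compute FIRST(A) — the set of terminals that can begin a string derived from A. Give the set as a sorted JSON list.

Compute FIRST by fixpoint:
round 1:
  A via A→b: +{b}
  B via B→A a: +{b}
  B via B→a: +{a}
  C via C→b a: +{b}
  S via S→A: +{b}
  S via S→a B: +{a}
  FIRST(S)={a,b}  FIRST(A)={b}  FIRST(B)={a,b}  FIRST(C)={b}
round 2:
  A via A→S A: +{a}
  FIRST(S)={a,b}  FIRST(A)={a,b}  FIRST(B)={a,b}  FIRST(C)={b}
round 3: done
  FIRST(S)={a,b}  FIRST(A)={a,b}  FIRST(B)={a,b}  FIRST(C)={b}

FIRST(A) = ["a", "b"]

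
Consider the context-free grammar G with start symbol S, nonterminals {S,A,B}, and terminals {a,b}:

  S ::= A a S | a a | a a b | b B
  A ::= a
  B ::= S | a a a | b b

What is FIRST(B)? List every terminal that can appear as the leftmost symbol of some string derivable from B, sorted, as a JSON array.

FIRST sets, iterate to fixpoint:
round 1:
  A via A→a: +{a}
  B via B→a a a: +{a}
  B via B→b b: +{b}
  S via S→A a S: +{a}
  S via S→b B: +{b}
  FIRST[S]={a,b}  FIRST[A]={a}  FIRST[B]={a,b}
round 2: (stable)
  FIRST[S]={a,b}  FIRST[A]={a}  FIRST[B]={a,b}

FIRST(B) = ["a", "b"]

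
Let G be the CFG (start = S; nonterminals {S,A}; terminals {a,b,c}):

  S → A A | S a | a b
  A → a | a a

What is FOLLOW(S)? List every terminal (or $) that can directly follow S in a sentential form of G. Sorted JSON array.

FIRST sets, iterate to fixpoint:
[1]
  A via A→a: +{a}
  S via S→A A: +{a}
  FIRST(S)={a}  FIRST(A)={a}
[2] — fixpoint
  FIRST(S)={a}  FIRST(A)={a}

FOLLOW iteration:
seed FOLLOW(S) with $
[1]
  S→A A: FOLLOW(A) ⊇ FIRST(A) = {a}; new: +{a}
  S→A A: FOLLOW(A) ⊇ FOLLOW(S) ⊇ {$}; new: +{$}
  S→S a: FOLLOW(S) ⊇ FIRST(a) = {a}; new: +{a}
  FOLLOW(S)={$,a}  FOLLOW(A)={$,a}
[2] (no change)
  FOLLOW(S)={$,a}  FOLLOW(A)={$,a}

FOLLOW(S) = ["$", "a"]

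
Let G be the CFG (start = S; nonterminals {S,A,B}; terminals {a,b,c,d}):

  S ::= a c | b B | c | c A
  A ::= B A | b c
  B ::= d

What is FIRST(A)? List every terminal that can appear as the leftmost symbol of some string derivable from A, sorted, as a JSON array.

Compute FIRST by fixpoint:
pass 1:
  A via A→b c: +{b}
  B via B→d: +{d}
  S via S→a c: +{a}
  S via S→b B: +{b}
  S via S→c: +{c}
  S: {a,b,c}  A: {b}  B: {d}
pass 2:
  A via A→B A: +{d}
  S: {a,b,c}  A: {b,d}  B: {d}
pass 3: — fixpoint
  S: {a,b,c}  A: {b,d}  B: {d}

FIRST(A) = ["b", "d"]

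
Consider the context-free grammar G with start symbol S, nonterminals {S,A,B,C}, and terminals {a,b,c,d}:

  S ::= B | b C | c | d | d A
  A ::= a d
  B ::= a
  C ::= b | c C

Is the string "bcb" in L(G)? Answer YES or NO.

CNF form of G:
  S -> T1 A | T3 C | a | c | d
  A -> T0 T1
  B -> a
  C -> T2 C | b
  T0 -> a
  T1 -> d
  T2 -> c
  T3 -> b

Fill CYK table bottom-up:
  T[0,0] 'b' = {C,T3}  orig:{C}
  T[1,1] 'c' = {S,T2}  orig:{S}
  T[2,2] 'b' = {C,T3}  orig:{C}
  T[0,1] 'bc' = ∅
  T[1,2] 'cb' = {C}
  T[0,2] 'bcb' = {S}

S ∈ T[0,2] ⇒ YES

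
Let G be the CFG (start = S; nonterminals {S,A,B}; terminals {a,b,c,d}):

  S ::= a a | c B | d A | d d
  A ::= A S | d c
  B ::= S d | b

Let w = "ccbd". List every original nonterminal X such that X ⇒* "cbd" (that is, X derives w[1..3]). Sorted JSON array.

CNF form of G:
  S -> T0 A | T0 T0 | T1 B | T2 T2
  A -> A S | T0 T1
  B -> S T0 | b
  T0 -> d
  T1 -> c
  T2 -> a

Fill CYK table bottom-up, restricted to cells inside w[1..3]:
  [1..1]={T1}  "c"  orig:{}
  [2..2]={B}  "b"
  [3..3]={T0}  "d"  orig:{}
  [1..2]={S}  "cb"
  [2..3]=∅  "bd"
  [1..3]={B}  "cbd"

Original NTs in T[1,3] deriving "cbd": ["B"]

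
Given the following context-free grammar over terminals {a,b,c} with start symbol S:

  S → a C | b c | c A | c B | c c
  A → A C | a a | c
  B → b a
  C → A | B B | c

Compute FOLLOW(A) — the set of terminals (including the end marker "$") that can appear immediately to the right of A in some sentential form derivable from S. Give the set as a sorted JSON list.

FIRST sets, iterate to fixpoint:
[1]
  A via A→a a: +{a}
  A via A→c: +{c}
  B via B→b a: +{b}
  C via C→A: +{a,c}
  C via C→B B: +{b}
  S via S→a C: +{a}
  S via S→b c: +{b}
  S via S→c A: +{c}
  FIRST(S)={a,b,c}  FIRST(A)={a,c}  FIRST(B)={b}  FIRST(C)={a,b,c}
[2] — fixpoint
  FIRST(S)={a,b,c}  FIRST(A)={a,c}  FIRST(B)={b}  FIRST(C)={a,b,c}

FOLLOW sets:
FOLLOW(S) := {$}
pass 1:
  A→A C: FOLLOW(A) ⊇ FIRST(C) = {a,b,c}; new: +{a,b,c}
  A→A C: FOLLOW(C) ⊇ FOLLOW(A) ⊇ {a,b,c}; new: +{a,b,c}
  C→B B: FOLLOW(B) ⊇ FIRST(B) = {b}; new: +{b}
  C→B B: FOLLOW(B) ⊇ FOLLOW(C) ⊇ {a,b,c}; new: +{a,c}
  S→a C: FOLLOW(C) ⊇ FOLLOW(S) ⊇ {$}; new: +{$}
  S→c A: FOLLOW(A) ⊇ FOLLOW(S) ⊇ {$}; new: +{$}
  S→c B: FOLLOW(B) ⊇ FOLLOW(S) ⊇ {$}; new: +{$}
  FOLLOW[S]={$}  FOLLOW[A]={$,a,b,c}  FOLLOW[B]={$,a,b,c}  FOLLOW[C]={$,a,b,c}
pass 2: (no change)
  FOLLOW[S]={$}  FOLLOW[A]={$,a,b,c}  FOLLOW[B]={$,a,b,c}  FOLLOW[C]={$,a,b,c}

FOLLOW(A) = ["$", "a", "b", "c"]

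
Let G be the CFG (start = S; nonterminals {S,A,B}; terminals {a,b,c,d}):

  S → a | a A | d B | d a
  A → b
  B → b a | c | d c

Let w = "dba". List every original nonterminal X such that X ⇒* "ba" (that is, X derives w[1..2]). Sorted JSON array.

Convert to CNF:
  S -> T1 A | T2 B | T2 T1 | a
  A -> b
  B -> T0 T1 | T2 T3 | c
  T0 -> b
  T1 -> a
  T2 -> d
  T3 -> c

Fill CYK table bottom-up — only the sub-triangle for w[1..2]:
  cell(1,1) b: {A,T0}  orig:{A}
  cell(2,2) a: {S,T1}  orig:{S}
  cell(1,2) ba: {B}

Original NTs in T[1,2] deriving "ba": ["B"]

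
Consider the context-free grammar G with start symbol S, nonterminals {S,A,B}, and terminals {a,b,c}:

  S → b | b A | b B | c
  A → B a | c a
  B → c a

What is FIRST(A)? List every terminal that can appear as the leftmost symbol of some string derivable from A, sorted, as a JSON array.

Compute FIRST by fixpoint:
round 1:
  A via A→c a: +{c}
  B via B→c a: +{c}
  S via S→b: +{b}
  S via S→c: +{c}
  S: {b,c}  A: {c}  B: {c}
round 2: done
  S: {b,c}  A: {c}  B: {c}

FIRST(A) = ["c"]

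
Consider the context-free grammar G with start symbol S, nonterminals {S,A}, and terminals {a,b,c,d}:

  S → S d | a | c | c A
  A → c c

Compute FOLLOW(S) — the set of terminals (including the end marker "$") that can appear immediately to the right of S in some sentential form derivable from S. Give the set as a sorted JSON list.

Compute FIRST by fixpoint:
iter 1:
  A via A→c c: +{c}
  S via S→a: +{a}
  S via S→c: +{c}
  S: {a,c}  A: {c}
iter 2: (stable)
  S: {a,c}  A: {c}

FOLLOW sets:
initialize: $ ∈ FOLLOW(S)
pass 1:
  S→S d: FOLLOW(S) ⊇ FIRST(d) = {d}; new: +{d}
  S→c A: FOLLOW(A) ⊇ FOLLOW(S) ⊇ {$,d}; new: +{$,d}
  FOLLOW[S]={$,d}  FOLLOW[A]={$,d}
pass 2: (stable)
  FOLLOW[S]={$,d}  FOLLOW[A]={$,d}

FOLLOW(S) = ["$", "d"]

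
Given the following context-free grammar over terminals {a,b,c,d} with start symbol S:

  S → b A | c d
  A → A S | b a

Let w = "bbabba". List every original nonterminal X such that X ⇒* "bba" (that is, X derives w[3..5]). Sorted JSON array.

CNF form of G:
  S -> T0 A | T2 T3
  A -> A S | T0 T1
  T0 -> b
  T1 -> a
  T2 -> c
  T3 -> d

CYK fill — only the sub-triangle for w[3..5]:
  [3..3]={T0}  "b"  orig:{}
  [4..4]={T0}  "b"  orig:{}
  [5..5]={T1}  "a"  orig:{}
  [3..4]=∅  "bb"
  [4..5]={A}  "ba"
  [3..5]={S}  "bba"

Original NTs in T[3,5] deriving "bba": ["S"]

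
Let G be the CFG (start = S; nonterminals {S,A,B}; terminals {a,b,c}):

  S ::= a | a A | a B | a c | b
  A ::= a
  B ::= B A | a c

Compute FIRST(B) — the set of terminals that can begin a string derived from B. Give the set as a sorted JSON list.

Compute FIRST by fixpoint:
iter 1:
  A via A→a: +{a}
  B via B→a c: +{a}
  S via S→a: +{a}
  S via S→b: +{b}
  FIRST(S)={a,b}  FIRST(A)={a}  FIRST(B)={a}
iter 2: (no change)
  FIRST(S)={a,b}  FIRST(A)={a}  FIRST(B)={a}

FIRST(B) = ["a"]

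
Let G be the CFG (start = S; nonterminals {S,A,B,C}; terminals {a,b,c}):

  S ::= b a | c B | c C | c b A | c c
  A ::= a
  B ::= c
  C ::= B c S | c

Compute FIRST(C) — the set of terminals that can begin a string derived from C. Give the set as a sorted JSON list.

Compute FIRST by fixpoint:
iter 1:
  A via A→a: +{a}
  B via B→c: +{c}
  C via C→B c S: +{c}
  S via S→b a: +{b}
  S via S→c B: +{c}
  S: {b,c}  A: {a}  B: {c}  C: {c}
iter 2: (stable)
  S: {b,c}  A: {a}  B: {c}  C: {c}

FIRST(C) = ["c"]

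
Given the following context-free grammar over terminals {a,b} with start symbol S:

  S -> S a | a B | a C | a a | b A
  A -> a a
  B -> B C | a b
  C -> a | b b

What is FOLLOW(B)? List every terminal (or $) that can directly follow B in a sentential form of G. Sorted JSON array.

FIRST iteration:
[1]
  A via A→a a: +{a}
  B via B→a b: +{a}
  C via C→a: +{a}
  C via C→b b: +{b}
  S via S→a B: +{a}
  S via S→b A: +{b}
  FIRST[S]={a,b}  FIRST[A]={a}  FIRST[B]={a}  FIRST[C]={a,b}
[2] done
  FIRST[S]={a,b}  FIRST[A]={a}  FIRST[B]={a}  FIRST[C]={a,b}

Compute FOLLOW by fixpoint:
FOLLOW(S) := {$}
[1]
  B→B C: FOLLOW(B) ⊇ FIRST(C) = {a,b}; new: +{a,b}
  B→B C: FOLLOW(C) ⊇ FOLLOW(B) ⊇ {a,b}; new: +{a,b}
  S→S a: FOLLOW(S) ⊇ FIRST(a) = {a}; new: +{a}
  S→a B: FOLLOW(B) ⊇ FOLLOW(S) ⊇ {$,a}; new: +{$}
  S→a C: FOLLOW(C) ⊇ FOLLOW(S) ⊇ {$,a}; new: +{$}
  S→b A: FOLLOW(A) ⊇ FOLLOW(S) ⊇ {$,a}; new: +{$,a}
  S: {$,a}  A: {$,a}  B: {$,a,b}  C: {$,a,b}
[2] — fixpoint
  S: {$,a}  A: {$,a}  B: {$,a,b}  C: {$,a,b}

FOLLOW(B) = ["$", "a", "b"]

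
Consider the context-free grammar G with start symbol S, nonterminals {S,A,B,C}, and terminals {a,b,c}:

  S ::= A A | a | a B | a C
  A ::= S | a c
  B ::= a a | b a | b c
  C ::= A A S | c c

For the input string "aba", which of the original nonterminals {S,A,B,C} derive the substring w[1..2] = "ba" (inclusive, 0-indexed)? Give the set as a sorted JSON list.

CNF form of G:
  S -> A A | T0 B | T0 C | a
  A -> A A | T0 B | T0 C | T0 T1 | a
  B -> T0 T0 | T2 T0 | T2 T1
  C -> A X3 | T1 T1
  T0 -> a
  T1 -> c
  T2 -> b
  X3 -> A S

Fill CYK table bottom-up, restricted to cells inside w[1..2]:
  [1..1]={T2}  "b"  orig:{}
  [2..2]={A,S,T0}  "a"  orig:{A,S}
  [1..2]={B}  "ba"

Original NTs in T[1,2] deriving "ba": ["B"]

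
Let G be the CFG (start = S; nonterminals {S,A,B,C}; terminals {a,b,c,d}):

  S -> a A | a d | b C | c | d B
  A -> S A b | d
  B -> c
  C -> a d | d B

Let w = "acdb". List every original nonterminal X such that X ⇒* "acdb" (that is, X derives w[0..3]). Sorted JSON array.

CNF form of G:
  S -> T0 C | T1 A | T1 T2 | T2 B | c
  A -> S X3 | d
  B -> c
  C -> T1 T2 | T2 B
  T0 -> b
  T1 -> a
  T2 -> d
  X3 -> A T0

CYK fill, restricted to cells inside w[0..3]:
  [0..0]={T1}  "a"  orig:{}
  [1..1]={B,S}  "c"
  [2..2]={A,T2}  "d"  orig:{A}
  [3..3]={T0}  "b"  orig:{}
  [0..1]=∅  "ac"
  [1..2]=∅  "cd"
  [2..3]={X3}  "db"  orig:{}
  [0..2]=∅  "acd"
  [1..3]={A}  "cdb"
  [0..3]={S}  "acdb"

Original NTs in T[0,3] deriving "acdb": ["S"]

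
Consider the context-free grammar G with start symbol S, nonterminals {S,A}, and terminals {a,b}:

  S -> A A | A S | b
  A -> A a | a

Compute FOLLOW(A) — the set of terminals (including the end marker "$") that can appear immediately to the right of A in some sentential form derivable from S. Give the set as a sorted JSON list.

Compute FIRST by fixpoint:
[1]
  A via A→a: +{a}
  S via S→A A: +{a}
  S via S→b: +{b}
  S: {a,b}  A: {a}
[2] (stable)
  S: {a,b}  A: {a}

FOLLOW iteration:
FOLLOW(S) := {$}
round 1:
  A→A a: FOLLOW(A) ⊇ FIRST(a) = {a}; new: +{a}
  S→A A: FOLLOW(A) ⊇ FOLLOW(S) ⊇ {$}; new: +{$}
  S→A S: FOLLOW(A) ⊇ FIRST(S) = {a,b}; new: +{b}
  FOLLOW[S]={$}  FOLLOW[A]={$,a,b}
round 2: (stable)
  FOLLOW[S]={$}  FOLLOW[A]={$,a,b}

FOLLOW(A) = ["$", "a", "b"]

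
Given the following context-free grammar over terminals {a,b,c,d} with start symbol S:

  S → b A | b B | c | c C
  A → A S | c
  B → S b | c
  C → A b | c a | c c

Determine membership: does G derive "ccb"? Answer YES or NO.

CNF form of G:
  S -> T0 A | T0 B | T1 C | c
  A -> A S | c
  B -> S T0 | c
  C -> A T0 | T1 T1 | T1 T2
  T0 -> b
  T1 -> c
  T2 -> a

Fill CYK table bottom-up:
  [0..0]={A,B,S,T1}  "c"  orig:{A,B,S}
  [1..1]={A,B,S,T1}  "c"  orig:{A,B,S}
  [2..2]={T0}  "b"  orig:{}
  [0..1]={A,C}  "cc"
  [1..2]={B,C}  "cb"
  [0..2]={C,S}  "ccb"

S ∈ T[0,2] ⇒ YES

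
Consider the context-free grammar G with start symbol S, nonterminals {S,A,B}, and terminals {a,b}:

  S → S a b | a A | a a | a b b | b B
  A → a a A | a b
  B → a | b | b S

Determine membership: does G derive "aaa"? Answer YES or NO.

CNF form of G:
  S -> S X3 | T0 A | T0 T0 | T0 X4 | T1 B
  A -> T0 T1 | T0 X2
  B -> T1 S | a | b
  T0 -> a
  T1 -> b
  X2 -> T0 A
  X3 -> T0 T1
  X4 -> T1 T1

CYK fill:
  T[0,0] 'a' = {B,T0}  orig:{B}
  T[1,1] 'a' = {B,T0}  orig:{B}
  T[2,2] 'a' = {B,T0}  orig:{B}
  T[0,1] 'aa' = {S}
  T[1,2] 'aa' = {S}
  T[0,2] 'aaa' = ∅

S ∉ T[0,2] ⇒ NO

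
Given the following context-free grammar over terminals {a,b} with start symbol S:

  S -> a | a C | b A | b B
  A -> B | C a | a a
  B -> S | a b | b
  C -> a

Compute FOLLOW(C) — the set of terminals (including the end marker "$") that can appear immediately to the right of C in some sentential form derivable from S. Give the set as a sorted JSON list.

FIRST iteration:
round 1:
  A via A→a a: +{a}
  B via B→a b: +{a}
  B via B→b: +{b}
  C via C→a: +{a}
  S via S→a: +{a}
  S via S→b A: +{b}
  FIRST(S)={a,b}  FIRST(A)={a}  FIRST(B)={a,b}  FIRST(C)={a}
round 2:
  A via A→B: +{b}
  FIRST(S)={a,b}  FIRST(A)={a,b}  FIRST(B)={a,b}  FIRST(C)={a}
round 3: (stable)
  FIRST(S)={a,b}  FIRST(A)={a,b}  FIRST(B)={a,b}  FIRST(C)={a}

FOLLOW sets:
FOLLOW(S) := {$}
iter 1:
  A→C a: FOLLOW(C) ⊇ FIRST(a) = {a}; new: +{a}
  S→a C: FOLLOW(C) ⊇ FOLLOW(S) ⊇ {$}; new: +{$}
  S→b A: FOLLOW(A) ⊇ FOLLOW(S) ⊇ {$}; new: +{$}
  S→b B: FOLLOW(B) ⊇ FOLLOW(S) ⊇ {$}; new: +{$}
  S: {$}  A: {$}  B: {$}  C: {$,a}
iter 2: done
  S: {$}  A: {$}  B: {$}  C: {$,a}

FOLLOW(C) = ["$", "a"]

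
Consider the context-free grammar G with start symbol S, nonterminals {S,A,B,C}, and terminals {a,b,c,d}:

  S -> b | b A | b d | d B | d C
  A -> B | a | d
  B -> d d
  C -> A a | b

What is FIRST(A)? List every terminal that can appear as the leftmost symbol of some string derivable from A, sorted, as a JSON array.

FIRST sets, iterate to fixpoint:
round 1:
  A via A→a: +{a}
  A via A→d: +{d}
  B via B→d d: +{d}
  C via C→A a: +{a,d}
  C via C→b: +{b}
  S via S→b: +{b}
  S via S→d B: +{d}
  FIRST(S)={b,d}  FIRST(A)={a,d}  FIRST(B)={d}  FIRST(C)={a,b,d}
round 2: (no change)
  FIRST(S)={b,d}  FIRST(A)={a,d}  FIRST(B)={d}  FIRST(C)={a,b,d}

FIRST(A) = ["a", "d"]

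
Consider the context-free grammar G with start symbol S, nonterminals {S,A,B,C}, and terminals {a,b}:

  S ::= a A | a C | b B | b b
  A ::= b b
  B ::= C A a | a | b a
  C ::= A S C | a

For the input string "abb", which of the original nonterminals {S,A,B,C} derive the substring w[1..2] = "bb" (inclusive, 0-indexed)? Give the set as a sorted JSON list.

CNF form of G:
  S -> T0 B | T0 T0 | T1 A | T1 C
  A -> T0 T0
  B -> C X2 | T0 T1 | a
  C -> A X3 | a
  T0 -> b
  T1 -> a
  X2 -> A T1
  X3 -> S C

CYK table (by increasing span) (cells [i..j] with 1 ≤ i ≤ j ≤ 2 only):
  [1..1]={T0}  "b"  orig:{}
  [2..2]={T0}  "b"  orig:{}
  [1..2]={A,S}  "bb"

Original NTs in T[1,2] deriving "bb": ["A", "S"]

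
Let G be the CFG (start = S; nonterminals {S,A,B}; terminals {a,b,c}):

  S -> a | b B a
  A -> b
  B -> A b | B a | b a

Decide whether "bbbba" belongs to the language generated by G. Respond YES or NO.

Convert to CNF:
  S -> T0 X2 | a
  A -> b
  B -> A T0 | B T1 | T0 T1
  T0 -> b
  T1 -> a
  X2 -> B T1

CYK fill:
  [0..0]={A,T0}  "b"  orig:{A}
  [1..1]={A,T0}  "b"  orig:{A}
  [2..2]={A,T0}  "b"  orig:{A}
  [3..3]={A,T0}  "b"  orig:{A}
  [4..4]={S,T1}  "a"  orig:{S}
  [0..1]={B}  "bb"
  [1..2]={B}  "bb"
  [2..3]={B}  "bb"
  [3..4]={B}  "ba"
  [0..2]=∅  "bbb"
  [1..3]=∅  "bbb"
  [2..4]={B,X2}  "bba"  orig:{B}
  [0..3]=∅  "bbbb"
  [1..4]={S}  "bbba"
  [0..4]=∅  "bbbba"

S ∉ T[0,4] ⇒ NO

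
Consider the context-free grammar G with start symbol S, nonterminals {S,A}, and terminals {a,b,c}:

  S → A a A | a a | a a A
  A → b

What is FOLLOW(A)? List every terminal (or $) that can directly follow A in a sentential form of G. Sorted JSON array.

FIRST sets, iterate to fixpoint:
round 1:
  A via A→b: +{b}
  S via S→A a A: +{b}
  S via S→a a: +{a}
  FIRST[S]={a,b}  FIRST[A]={b}
round 2: (stable)
  FIRST[S]={a,b}  FIRST[A]={b}

FOLLOW sets:
FOLLOW(S) := {$}
pass 1:
  S→A a A: FOLLOW(A) ⊇ FIRST(a) = {a}; new: +{a}
  S→A a A: FOLLOW(A) ⊇ FOLLOW(S) ⊇ {$}; new: +{$}
  S: {$}  A: {$,a}
pass 2: (stable)
  S: {$}  A: {$,a}

FOLLOW(A) = ["$", "a"]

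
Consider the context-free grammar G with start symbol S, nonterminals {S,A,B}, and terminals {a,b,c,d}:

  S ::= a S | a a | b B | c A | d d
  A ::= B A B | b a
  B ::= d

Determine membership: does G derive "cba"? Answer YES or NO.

Convert to CNF:
  S -> T0 B | T1 S | T1 T1 | T2 A | T3 T3
  A -> B X4 | T0 T1
  B -> d
  T0 -> b
  T1 -> a
  T2 -> c
  T3 -> d
  X4 -> A B

CYK table (by increasing span):
  [0..0]={T2}  "c"  orig:{}
  [1..1]={T0}  "b"  orig:{}
  [2..2]={T1}  "a"  orig:{}
  [0..1]=∅  "cb"
  [1..2]={A}  "ba"
  [0..2]={S}  "cba"

S ∈ T[0,2] ⇒ YES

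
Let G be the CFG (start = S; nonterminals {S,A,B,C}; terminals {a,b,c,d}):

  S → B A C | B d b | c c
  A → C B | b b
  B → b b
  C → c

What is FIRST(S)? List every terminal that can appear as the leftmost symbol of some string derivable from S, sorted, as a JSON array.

FIRST iteration:
pass 1:
  A via A→b b: +{b}
  B via B→b b: +{b}
  C via C→c: +{c}
  S via S→B A C: +{b}
  S via S→c c: +{c}
  S: {b,c}  A: {b}  B: {b}  C: {c}
pass 2:
  A via A→C B: +{c}
  S: {b,c}  A: {b,c}  B: {b}  C: {c}
pass 3: — fixpoint
  S: {b,c}  A: {b,c}  B: {b}  C: {c}

FIRST(S) = ["b", "c"]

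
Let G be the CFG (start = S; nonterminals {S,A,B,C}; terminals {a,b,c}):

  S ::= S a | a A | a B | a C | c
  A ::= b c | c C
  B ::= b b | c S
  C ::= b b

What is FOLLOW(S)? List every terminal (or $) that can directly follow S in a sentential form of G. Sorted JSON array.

FIRST sets, iterate to fixpoint:
round 1:
  A via A→b c: +{b}
  A via A→c C: +{c}
  B via B→b b: +{b}
  B via B→c S: +{c}
  C via C→b b: +{b}
  S via S→a A: +{a}
  S via S→c: +{c}
  FIRST[S]={a,c}  FIRST[A]={b,c}  FIRST[B]={b,c}  FIRST[C]={b}
round 2: done
  FIRST[S]={a,c}  FIRST[A]={b,c}  FIRST[B]={b,c}  FIRST[C]={b}

FOLLOW sets:
FOLLOW(S) := {$}
[1]
  S→S a: FOLLOW(S) ⊇ FIRST(a) = {a}; new: +{a}
  S→a A: FOLLOW(A) ⊇ FOLLOW(S) ⊇ {$,a}; new: +{$,a}
  S→a B: FOLLOW(B) ⊇ FOLLOW(S) ⊇ {$,a}; new: +{$,a}
  S→a C: FOLLOW(C) ⊇ FOLLOW(S) ⊇ {$,a}; new: +{$,a}
  S: {$,a}  A: {$,a}  B: {$,a}  C: {$,a}
[2] (stable)
  S: {$,a}  A: {$,a}  B: {$,a}  C: {$,a}

FOLLOW(S) = ["$", "a"]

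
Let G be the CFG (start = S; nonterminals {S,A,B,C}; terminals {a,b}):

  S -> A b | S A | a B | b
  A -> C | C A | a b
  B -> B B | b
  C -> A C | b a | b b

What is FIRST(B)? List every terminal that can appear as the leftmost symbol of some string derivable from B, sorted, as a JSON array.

FIRST iteration:
round 1:
  A via A→a b: +{a}
  B via B→b: +{b}
  C via C→A C: +{a}
  C via C→b a: +{b}
  S via S→A b: +{a}
  S via S→b: +{b}
  FIRST(S)={a,b}  FIRST(A)={a}  FIRST(B)={b}  FIRST(C)={a,b}
round 2:
  A via A→C: +{b}
  FIRST(S)={a,b}  FIRST(A)={a,b}  FIRST(B)={b}  FIRST(C)={a,b}
round 3: — fixpoint
  FIRST(S)={a,b}  FIRST(A)={a,b}  FIRST(B)={b}  FIRST(C)={a,b}

FIRST(B) = ["b"]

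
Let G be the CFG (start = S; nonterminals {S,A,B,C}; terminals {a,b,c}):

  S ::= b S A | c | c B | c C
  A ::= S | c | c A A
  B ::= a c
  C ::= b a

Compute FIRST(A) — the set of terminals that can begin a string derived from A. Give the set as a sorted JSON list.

FIRST sets, iterate to fixpoint:
pass 1:
  A via A→c: +{c}
  B via B→a c: +{a}
  C via C→b a: +{b}
  S via S→b S A: +{b}
  S via S→c: +{c}
  FIRST(S)={b,c}  FIRST(A)={c}  FIRST(B)={a}  FIRST(C)={b}
pass 2:
  A via A→S: +{b}
  FIRST(S)={b,c}  FIRST(A)={b,c}  FIRST(B)={a}  FIRST(C)={b}
pass 3: (no change)
  FIRST(S)={b,c}  FIRST(A)={b,c}  FIRST(B)={a}  FIRST(C)={b}

FIRST(A) = ["b", "c"]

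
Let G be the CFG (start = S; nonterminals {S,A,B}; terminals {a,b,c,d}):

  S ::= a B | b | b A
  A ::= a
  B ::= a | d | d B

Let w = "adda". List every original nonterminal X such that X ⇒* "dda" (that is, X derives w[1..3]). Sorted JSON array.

Convert to CNF:
  S -> T1 B | T2 A | b
  A -> a
  B -> T0 B | a | d
  T0 -> d
  T1 -> a
  T2 -> b

Fill CYK table bottom-up, restricted to cells inside w[1..3]:
  cell(1,1) d: {B,T0}  orig:{B}
  cell(2,2) d: {B,T0}  orig:{B}
  cell(3,3) a: {A,B,T1}  orig:{A,B}
  cell(1,2) dd: {B}
  cell(2,3) da: {B}
  cell(1,3) dda: {B}

Original NTs in T[1,3] deriving "dda": ["B"]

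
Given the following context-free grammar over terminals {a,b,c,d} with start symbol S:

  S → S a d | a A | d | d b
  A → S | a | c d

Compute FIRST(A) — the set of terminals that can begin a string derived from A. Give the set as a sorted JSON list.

Compute FIRST by fixpoint:
pass 1:
  A via A→a: +{a}
  A via A→c d: +{c}
  S via S→a A: +{a}
  S via S→d: +{d}
  S: {a,d}  A: {a,c}
pass 2:
  A via A→S: +{d}
  S: {a,d}  A: {a,c,d}
pass 3: — fixpoint
  S: {a,d}  A: {a,c,d}

FIRST(A) = ["a", "c", "d"]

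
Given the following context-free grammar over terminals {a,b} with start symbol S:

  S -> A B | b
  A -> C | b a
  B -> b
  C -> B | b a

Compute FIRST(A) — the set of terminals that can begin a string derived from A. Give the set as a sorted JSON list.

FIRST iteration:
[1]
  A via A→b a: +{b}
  B via B→b: +{b}
  C via C→B: +{b}
  S via S→A B: +{b}
  FIRST(S)={b}  FIRST(A)={b}  FIRST(B)={b}  FIRST(C)={b}
[2] (no change)
  FIRST(S)={b}  FIRST(A)={b}  FIRST(B)={b}  FIRST(C)={b}

FIRST(A) = ["b"]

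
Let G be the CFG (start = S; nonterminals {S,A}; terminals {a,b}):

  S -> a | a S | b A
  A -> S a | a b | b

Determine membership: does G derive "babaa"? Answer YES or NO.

Convert to CNF:
  S -> T0 S | T1 A | a
  A -> S T0 | T0 T1 | b
  T0 -> a
  T1 -> b

CYK fill:
  cell(0,0) b: {A,T1}  orig:{A}
  cell(1,1) a: {S,T0}  orig:{S}
  cell(2,2) b: {A,T1}  orig:{A}
  cell(3,3) a: {S,T0}  orig:{S}
  cell(4,4) a: {S,T0}  orig:{S}
  cell(0,1) ba: ∅
  cell(1,2) ab: {A}
  cell(2,3) ba: ∅
  cell(3,4) aa: {A,S}
  cell(0,2) bab: {S}
  cell(1,3) aba: ∅
  cell(2,4) baa: {S}
  cell(0,3) baba: {A}
  cell(1,4) abaa: {S}
  cell(0,4) babaa: ∅

S ∉ T[0,4] ⇒ NO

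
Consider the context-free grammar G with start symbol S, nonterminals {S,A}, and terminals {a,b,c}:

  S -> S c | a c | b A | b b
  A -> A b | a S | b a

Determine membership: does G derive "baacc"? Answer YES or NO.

Convert to CNF:
  S -> S T2 | T0 A | T0 T0 | T1 T2
  A -> A T0 | T0 T1 | T1 S
  T0 -> b
  T1 -> a
  T2 -> c

CYK table (by increasing span):
  [0..0]={T0}  "b"  orig:{}
  [1..1]={T1}  "a"  orig:{}
  [2..2]={T1}  "a"  orig:{}
  [3..3]={T2}  "c"  orig:{}
  [4..4]={T2}  "c"  orig:{}
  [0..1]={A}  "ba"
  [1..2]=∅  "aa"
  [2..3]={S}  "ac"
  [3..4]=∅  "cc"
  [0..2]=∅  "baa"
  [1..3]={A}  "aac"
  [2..4]={S}  "acc"
  [0..3]={S}  "baac"
  [1..4]={A}  "aacc"
  [0..4]={S}  "baacc"

S ∈ T[0,4] ⇒ YES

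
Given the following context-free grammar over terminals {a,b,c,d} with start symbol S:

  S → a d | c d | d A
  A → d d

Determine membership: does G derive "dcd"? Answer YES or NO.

CNF form of G:
  S -> T0 A | T1 T0 | T2 T0
  A -> T0 T0
  T0 -> d
  T1 -> a
  T2 -> c

CYK table (by increasing span):
  [0..0]={T0}  "d"  orig:{}
  [1..1]={T2}  "c"  orig:{}
  [2..2]={T0}  "d"  orig:{}
  [0..1]=∅  "dc"
  [1..2]={S}  "cd"
  [0..2]=∅  "dcd"

S ∉ T[0,2] ⇒ NO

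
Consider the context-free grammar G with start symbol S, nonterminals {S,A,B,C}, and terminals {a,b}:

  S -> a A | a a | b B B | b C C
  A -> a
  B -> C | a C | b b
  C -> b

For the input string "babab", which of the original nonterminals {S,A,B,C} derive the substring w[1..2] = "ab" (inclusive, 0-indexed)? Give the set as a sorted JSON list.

CNF form of G:
  S -> T0 A | T0 T0 | T1 X2 | T1 X3
  A -> a
  B -> T0 C | T1 T1 | b
  C -> b
  T0 -> a
  T1 -> b
  X2 -> B B
  X3 -> C C

CYK fill, restricted to cells inside w[1..2]:
  [1..1]={A,T0}  "a"  orig:{A}
  [2..2]={B,C,T1}  "b"  orig:{B,C}
  [1..2]={B}  "ab"

Original NTs in T[1,2] deriving "ab": ["B"]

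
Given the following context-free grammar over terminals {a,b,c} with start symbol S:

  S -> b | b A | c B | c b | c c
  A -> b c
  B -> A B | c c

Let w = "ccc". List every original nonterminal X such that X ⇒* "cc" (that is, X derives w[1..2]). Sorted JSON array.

Convert to CNF:
  S -> T0 A | T1 B | T1 T0 | T1 T1 | b
  A -> T0 T1
  B -> A B | T1 T1
  T0 -> b
  T1 -> c

CYK fill — only the sub-triangle for w[1..2]:
  cell(1,1) c: {T1}  orig:{}
  cell(2,2) c: {T1}  orig:{}
  cell(1,2) cc: {B,S}

Original NTs in T[1,2] deriving "cc": ["B", "S"]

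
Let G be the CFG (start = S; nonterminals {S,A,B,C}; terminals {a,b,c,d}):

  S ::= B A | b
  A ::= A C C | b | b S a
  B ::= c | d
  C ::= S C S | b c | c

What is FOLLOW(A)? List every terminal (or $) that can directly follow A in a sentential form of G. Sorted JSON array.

FIRST sets, iterate to fixpoint:
round 1:
  A via A→b: +{b}
  B via B→c: +{c}
  B via B→d: +{d}
  C via C→b c: +{b}
  C via C→c: +{c}
  S via S→B A: +{c,d}
  S via S→b: +{b}
  FIRST[S]={b,c,d}  FIRST[A]={b}  FIRST[B]={c,d}  FIRST[C]={b,c}
round 2:
  C via C→S C S: +{d}
  FIRST[S]={b,c,d}  FIRST[A]={b}  FIRST[B]={c,d}  FIRST[C]={b,c,d}
round 3: (no change)
  FIRST[S]={b,c,d}  FIRST[A]={b}  FIRST[B]={c,d}  FIRST[C]={b,c,d}

Compute FOLLOW by fixpoint:
initialize: $ ∈ FOLLOW(S)
iter 1:
  A→A C C: FOLLOW(A) ⊇ FIRST(C) = {b,c,d}; new: +{b,c,d}
  A→A C C: FOLLOW(C) ⊇ FIRST(C) = {b,c,d}; new: +{b,c,d}
  A→b S a: FOLLOW(S) ⊇ FIRST(a) = {a}; new: +{a}
  C→S C S: FOLLOW(S) ⊇ FIRST(C) = {b,c,d}; new: +{b,c,d}
  S→B A: FOLLOW(B) ⊇ FIRST(A) = {b}; new: +{b}
  S→B A: FOLLOW(A) ⊇ FOLLOW(S) ⊇ {$,a,b,c,d}; new: +{$,a}
  FOLLOW(S)={$,a,b,c,d}  FOLLOW(A)={$,a,b,c,d}  FOLLOW(B)={b}  FOLLOW(C)={b,c,d}
iter 2:
  A→A C C: FOLLOW(C) ⊇ FOLLOW(A) ⊇ {$,a,b,c,d}; new: +{$,a}
  FOLLOW(S)={$,a,b,c,d}  FOLLOW(A)={$,a,b,c,d}  FOLLOW(B)={b}  FOLLOW(C)={$,a,b,c,d}
iter 3: (stable)
  FOLLOW(S)={$,a,b,c,d}  FOLLOW(A)={$,a,b,c,d}  FOLLOW(B)={b}  FOLLOW(C)={$,a,b,c,d}

FOLLOW(A) = ["$", "a", "b", "c", "d"]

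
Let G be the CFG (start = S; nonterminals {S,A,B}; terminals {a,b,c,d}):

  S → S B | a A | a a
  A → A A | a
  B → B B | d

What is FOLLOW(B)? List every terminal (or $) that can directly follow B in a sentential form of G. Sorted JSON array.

FIRST sets, iterate to fixpoint:
pass 1:
  A via A→a: +{a}
  B via B→d: +{d}
  S via S→a A: +{a}
  FIRST(S)={a}  FIRST(A)={a}  FIRST(B)={d}
pass 2: — fixpoint
  FIRST(S)={a}  FIRST(A)={a}  FIRST(B)={d}

Compute FOLLOW by fixpoint:
FOLLOW(S) := {$}
iter 1:
  A→A A: FOLLOW(A) ⊇ FIRST(A) = {a}; new: +{a}
  B→B B: FOLLOW(B) ⊇ FIRST(B) = {d}; new: +{d}
  S→S B: FOLLOW(S) ⊇ FIRST(B) = {d}; new: +{d}
  S→S B: FOLLOW(B) ⊇ FOLLOW(S) ⊇ {$,d}; new: +{$}
  S→a A: FOLLOW(A) ⊇ FOLLOW(S) ⊇ {$,d}; new: +{$,d}
  FOLLOW(S)={$,d}  FOLLOW(A)={$,a,d}  FOLLOW(B)={$,d}
iter 2: done
  FOLLOW(S)={$,d}  FOLLOW(A)={$,a,d}  FOLLOW(B)={$,d}

FOLLOW(B) = ["$", "d"]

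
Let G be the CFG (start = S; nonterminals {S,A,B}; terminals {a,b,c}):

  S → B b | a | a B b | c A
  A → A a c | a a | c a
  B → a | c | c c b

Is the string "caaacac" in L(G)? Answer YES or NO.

Convert to CNF:
  S -> B T2 | T0 X5 | T1 A | a
  A -> A X3 | T0 T0 | T1 T0
  B -> T1 X4 | a | c
  T0 -> a
  T1 -> c
  T2 -> b
  X3 -> T0 T1
  X4 -> T1 T2
  X5 -> B T2

CYK table (by increasing span):
  T[0,0] 'c' = {B,T1}  orig:{B}
  T[1,1] 'a' = {B,S,T0}  orig:{B,S}
  T[2,2] 'a' = {B,S,T0}  orig:{B,S}
  T[3,3] 'a' = {B,S,T0}  orig:{B,S}
  T[4,4] 'c' = {B,T1}  orig:{B}
  T[5,5] 'a' = {B,S,T0}  orig:{B,S}
  T[6,6] 'c' = {B,T1}  orig:{B}
  T[0,1] 'ca' = {A}
  T[1,2] 'aa' = {A}
  T[2,3] 'aa' = {A}
  T[3,4] 'ac' = {X3}  orig:{}
  T[4,5] 'ca' = {A}
  T[5,6] 'ac' = {X3}  orig:{}
  T[0,2] 'caa' = {S}
  T[1,3] 'aaa' = ∅
  T[2,4] 'aac' = ∅
  T[3,5] 'aca' = ∅
  T[4,6] 'cac' = ∅
  T[0,3] 'caaa' = ∅
  T[1,4] 'aaac' = {A}
  T[2,5] 'aaca' = ∅
  T[3,6] 'acac' = ∅
  T[0,4] 'caaac' = {S}
  T[1,5] 'aaaca' = ∅
  T[2,6] 'aacac' = ∅
  T[0,5] 'caaaca' = ∅
  T[1,6] 'aaacac' = {A}
  T[0,6] 'caaacac' = {S}

S ∈ T[0,6] ⇒ YES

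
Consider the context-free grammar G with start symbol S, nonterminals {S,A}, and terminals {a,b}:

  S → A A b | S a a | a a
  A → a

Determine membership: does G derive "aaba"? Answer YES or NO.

CNF form of G:
  S -> A X2 | S X3 | T1 T1
  A -> a
  T0 -> b
  T1 -> a
  X2 -> A T0
  X3 -> T1 T1

Fill CYK table bottom-up:
  T[0,0] 'a' = {A,T1}  orig:{A}
  T[1,1] 'a' = {A,T1}  orig:{A}
  T[2,2] 'b' = {T0}  orig:{}
  T[3,3] 'a' = {A,T1}  orig:{A}
  T[0,1] 'aa' = {S,X3}  orig:{S}
  T[1,2] 'ab' = {X2}  orig:{}
  T[2,3] 'ba' = ∅
  T[0,2] 'aab' = {S}
  T[1,3] 'aba' = ∅
  T[0,3] 'aaba' = ∅

S ∉ T[0,3] ⇒ NO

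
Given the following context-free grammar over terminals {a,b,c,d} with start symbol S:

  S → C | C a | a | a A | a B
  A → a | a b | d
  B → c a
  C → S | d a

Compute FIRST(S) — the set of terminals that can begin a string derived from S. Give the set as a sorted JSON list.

Compute FIRST by fixpoint:
round 1:
  A via A→a: +{a}
  A via A→d: +{d}
  B via B→c a: +{c}
  C via C→d a: +{d}
  S via S→C: +{d}
  S via S→a: +{a}
  FIRST[S]={a,d}  FIRST[A]={a,d}  FIRST[B]={c}  FIRST[C]={d}
round 2:
  C via C→S: +{a}
  FIRST[S]={a,d}  FIRST[A]={a,d}  FIRST[B]={c}  FIRST[C]={a,d}
round 3: — fixpoint
  FIRST[S]={a,d}  FIRST[A]={a,d}  FIRST[B]={c}  FIRST[C]={a,d}

FIRST(S) = ["a", "d"]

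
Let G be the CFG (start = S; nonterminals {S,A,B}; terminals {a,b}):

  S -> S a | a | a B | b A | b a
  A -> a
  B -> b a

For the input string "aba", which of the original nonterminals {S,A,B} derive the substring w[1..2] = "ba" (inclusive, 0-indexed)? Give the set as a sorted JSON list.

CNF form of G:
  S -> S T1 | T0 A | T0 T1 | T1 B | a
  A -> a
  B -> T0 T1
  T0 -> b
  T1 -> a

CYK fill — only the sub-triangle for w[1..2]:
  cell(1,1) b: {T0}  orig:{}
  cell(2,2) a: {A,S,T1}  orig:{A,S}
  cell(1,2) ba: {B,S}

Original NTs in T[1,2] deriving "ba": ["B", "S"]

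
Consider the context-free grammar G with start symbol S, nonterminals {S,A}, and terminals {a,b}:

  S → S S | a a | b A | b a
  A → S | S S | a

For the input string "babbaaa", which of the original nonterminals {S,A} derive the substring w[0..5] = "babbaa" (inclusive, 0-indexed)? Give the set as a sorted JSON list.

Convert to CNF:
  S -> S S | T0 T0 | T1 A | T1 T0
  A -> S S | T0 T0 | T1 A | T1 T0 | a
  T0 -> a
  T1 -> b

CYK table (by increasing span) (cells [i..j] with 0 ≤ i ≤ j ≤ 5 only):
  T[0,0] 'b' = {T1}  orig:{}
  T[1,1] 'a' = {A,T0}  orig:{A}
  T[2,2] 'b' = {T1}  orig:{}
  T[3,3] 'b' = {T1}  orig:{}
  T[4,4] 'a' = {A,T0}  orig:{A}
  T[5,5] 'a' = {A,T0}  orig:{A}
  T[0,1] 'ba' = {A,S}
  T[1,2] 'ab' = ∅
  T[2,3] 'bb' = ∅
  T[3,4] 'ba' = {A,S}
  T[4,5] 'aa' = {A,S}
  T[0,2] 'bab' = ∅
  T[1,3] 'abb' = ∅
  T[2,4] 'bba' = {A,S}
  T[3,5] 'baa' = {A,S}
  T[0,3] 'babb' = ∅
  T[1,4] 'abba' = ∅
  T[2,5] 'bbaa' = {A,S}
  T[0,4] 'babba' = {A,S}
  T[1,5] 'abbaa' = ∅
  T[0,5] 'babbaa' = {A,S}

Original NTs in T[0,5] deriving "babbaa": ["A", "S"]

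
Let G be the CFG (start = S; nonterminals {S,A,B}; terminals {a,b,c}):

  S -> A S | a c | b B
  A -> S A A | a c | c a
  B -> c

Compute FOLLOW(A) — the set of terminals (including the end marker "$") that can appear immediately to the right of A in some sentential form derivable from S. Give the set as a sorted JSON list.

FIRST iteration:
iter 1:
  A via A→a c: +{a}
  A via A→c a: +{c}
  B via B→c: +{c}
  S via S→A S: +{a,c}
  S via S→b B: +{b}
  S: {a,b,c}  A: {a,c}  B: {c}
iter 2:
  A via A→S A A: +{b}
  S: {a,b,c}  A: {a,b,c}  B: {c}
iter 3: (no change)
  S: {a,b,c}  A: {a,b,c}  B: {c}

FOLLOW sets:
initialize: $ ∈ FOLLOW(S)
round 1:
  A→S A A: FOLLOW(S) ⊇ FIRST(A) = {a,b,c}; new: +{a,b,c}
  A→S A A: FOLLOW(A) ⊇ FIRST(A) = {a,b,c}; new: +{a,b,c}
  S→b B: FOLLOW(B) ⊇ FOLLOW(S) ⊇ {$,a,b,c}; new: +{$,a,b,c}
  FOLLOW(S)={$,a,b,c}  FOLLOW(A)={a,b,c}  FOLLOW(B)={$,a,b,c}
round 2: (stable)
  FOLLOW(S)={$,a,b,c}  FOLLOW(A)={a,b,c}  FOLLOW(B)={$,a,b,c}

FOLLOW(A) = ["a", "b", "c"]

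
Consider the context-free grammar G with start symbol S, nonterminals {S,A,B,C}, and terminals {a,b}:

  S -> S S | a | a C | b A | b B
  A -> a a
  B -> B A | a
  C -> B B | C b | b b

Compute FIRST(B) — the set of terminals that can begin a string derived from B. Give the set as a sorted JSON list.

Compute FIRST by fixpoint:
iter 1:
  A via A→a a: +{a}
  B via B→a: +{a}
  C via C→B B: +{a}
  C via C→b b: +{b}
  S via S→a: +{a}
  S via S→b A: +{b}
  S: {a,b}  A: {a}  B: {a}  C: {a,b}
iter 2: done
  S: {a,b}  A: {a}  B: {a}  C: {a,b}

FIRST(B) = ["a"]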